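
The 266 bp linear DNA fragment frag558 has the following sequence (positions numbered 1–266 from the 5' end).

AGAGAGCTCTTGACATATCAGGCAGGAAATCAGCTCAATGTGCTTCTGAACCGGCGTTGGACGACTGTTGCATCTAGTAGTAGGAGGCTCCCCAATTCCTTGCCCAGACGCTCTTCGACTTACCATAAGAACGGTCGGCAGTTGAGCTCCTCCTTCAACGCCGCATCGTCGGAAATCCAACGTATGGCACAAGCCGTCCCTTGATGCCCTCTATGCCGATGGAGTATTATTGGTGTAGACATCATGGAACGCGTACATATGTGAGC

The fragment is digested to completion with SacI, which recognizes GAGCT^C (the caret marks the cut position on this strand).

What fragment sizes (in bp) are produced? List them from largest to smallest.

140, 118, 8 bp

SacI sites (GAGCTC) start at positions 4, 144.
SacI cuts after base 5 of each site (before the last base), so after positions 8, 148.
Linear molecule, 2 cuts → 3 fragments:
  1–8 → 8 bp
  9–148 → 140 bp
  149–266 → 118 bp
Sorted largest to smallest: 140, 118, 8 bp.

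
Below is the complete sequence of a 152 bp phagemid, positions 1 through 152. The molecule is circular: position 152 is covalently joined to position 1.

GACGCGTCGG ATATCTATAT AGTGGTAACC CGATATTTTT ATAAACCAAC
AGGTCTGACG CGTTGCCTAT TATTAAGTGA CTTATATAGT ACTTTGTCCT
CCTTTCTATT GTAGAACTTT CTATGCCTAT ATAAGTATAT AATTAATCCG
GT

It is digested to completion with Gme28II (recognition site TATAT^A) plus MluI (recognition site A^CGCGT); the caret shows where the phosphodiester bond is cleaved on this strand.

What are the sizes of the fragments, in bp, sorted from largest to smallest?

45, 38, 29, 18, 14, 8 bp

Gme28II sites (TATATA) start at positions 16, 83, 128, 136.
Gme28II cuts after base 5 of each site (before the last base), so after positions 20, 87, 132, 140.
MluI sites (ACGCGT) start at positions 2, 58.
MluI cuts after the first base of each site, so after positions 2, 58.
Combined cut positions: 2, 20, 58, 87, 132, 140.
Circular molecule, 6 cuts → 6 fragments:
  3–20 → 18 bp
  21–58 → 38 bp
  59–87 → 29 bp
  88–132 → 45 bp
  133–140 → 8 bp
  141–152 then 1–2 → 12 + 2 = 14 bp
Sorted largest to smallest: 45, 38, 29, 18, 14, 8 bp.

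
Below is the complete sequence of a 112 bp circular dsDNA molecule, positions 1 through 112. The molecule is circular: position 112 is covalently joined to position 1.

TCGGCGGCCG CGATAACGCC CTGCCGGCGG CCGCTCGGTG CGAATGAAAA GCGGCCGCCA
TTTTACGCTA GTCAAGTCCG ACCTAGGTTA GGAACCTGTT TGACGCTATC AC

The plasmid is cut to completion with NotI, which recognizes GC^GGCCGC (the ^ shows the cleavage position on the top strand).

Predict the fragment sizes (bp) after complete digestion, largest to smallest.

NotI sites (GCGGCCGC) start at positions 4, 27, 51.
NotI cuts after base 2 of each site, so after positions 5, 28, 52.
Circular molecule, 3 cuts → 3 fragments:
  6–28 → 23 bp
  29–52 → 24 bp
  53–112 then 1–5 → 60 + 5 = 65 bp
Sorted largest to smallest: 65, 24, 23 bp.

65, 24, 23 bp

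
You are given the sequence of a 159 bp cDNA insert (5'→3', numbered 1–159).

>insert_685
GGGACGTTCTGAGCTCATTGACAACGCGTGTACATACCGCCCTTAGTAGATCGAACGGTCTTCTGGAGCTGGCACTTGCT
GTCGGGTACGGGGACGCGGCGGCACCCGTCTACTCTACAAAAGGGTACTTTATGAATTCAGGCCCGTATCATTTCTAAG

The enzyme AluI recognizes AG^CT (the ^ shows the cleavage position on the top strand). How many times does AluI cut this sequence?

AGCT occurs starting at positions 12, 67.
AluI cuts at 2 sites.

2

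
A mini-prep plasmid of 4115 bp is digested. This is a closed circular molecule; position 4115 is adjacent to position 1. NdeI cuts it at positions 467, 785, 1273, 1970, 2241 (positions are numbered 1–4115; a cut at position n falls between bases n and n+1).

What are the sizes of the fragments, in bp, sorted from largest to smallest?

2341, 697, 488, 318, 271 bp

Circular molecule, 5 cuts → 5 fragments:
  785 − 467 = 318 bp
  1273 − 785 = 488 bp
  1970 − 1273 = 697 bp
  2241 − 1970 = 271 bp
  wrap: 4115 − 2241 + 467 = 2341 bp
Sorted largest to smallest: 2341, 697, 488, 318, 271 bp.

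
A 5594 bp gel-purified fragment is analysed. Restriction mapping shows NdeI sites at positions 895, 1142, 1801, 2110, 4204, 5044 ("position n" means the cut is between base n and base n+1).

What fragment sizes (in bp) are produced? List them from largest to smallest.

Linear molecule, 6 cuts → 7 fragments:
  895 − 0 = 895 bp
  1142 − 895 = 247 bp
  1801 − 1142 = 659 bp
  2110 − 1801 = 309 bp
  4204 − 2110 = 2094 bp
  5044 − 4204 = 840 bp
  5594 − 5044 = 550 bp
Sorted largest to smallest: 2094, 895, 840, 659, 550, 309, 247 bp.

2094, 895, 840, 659, 550, 309, 247 bp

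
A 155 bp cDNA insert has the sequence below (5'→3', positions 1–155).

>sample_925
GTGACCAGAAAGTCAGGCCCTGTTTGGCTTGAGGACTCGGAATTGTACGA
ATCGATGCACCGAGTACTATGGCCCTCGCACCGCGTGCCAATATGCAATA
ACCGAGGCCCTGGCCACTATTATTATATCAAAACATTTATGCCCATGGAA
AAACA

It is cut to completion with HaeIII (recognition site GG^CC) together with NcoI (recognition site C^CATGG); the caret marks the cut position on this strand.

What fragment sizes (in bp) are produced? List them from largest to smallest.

55, 35, 30, 17, 12, 6 bp

HaeIII sites (GGCC) start at positions 16, 71, 106, 112.
HaeIII cuts after base 2 of each site, so after positions 17, 72, 107, 113.
The NcoI site (CCATGG) starts at position 143.
NcoI cuts after the first base of each site, so after position 143.
Combined cut positions: 17, 72, 107, 113, 143.
Linear molecule, 5 cuts → 6 fragments:
  1–17 → 17 bp
  18–72 → 55 bp
  73–107 → 35 bp
  108–113 → 6 bp
  114–143 → 30 bp
  144–155 → 12 bp
Sorted largest to smallest: 55, 35, 30, 17, 12, 6 bp.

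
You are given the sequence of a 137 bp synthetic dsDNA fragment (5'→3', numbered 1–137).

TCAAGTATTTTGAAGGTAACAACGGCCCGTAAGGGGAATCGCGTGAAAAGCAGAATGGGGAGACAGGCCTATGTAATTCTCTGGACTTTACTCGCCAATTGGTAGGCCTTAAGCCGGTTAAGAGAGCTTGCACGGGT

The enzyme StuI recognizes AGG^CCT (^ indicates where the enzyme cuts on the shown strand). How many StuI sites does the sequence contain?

AGGCCT occurs starting at positions 65, 104.
StuI cuts at 2 sites.

2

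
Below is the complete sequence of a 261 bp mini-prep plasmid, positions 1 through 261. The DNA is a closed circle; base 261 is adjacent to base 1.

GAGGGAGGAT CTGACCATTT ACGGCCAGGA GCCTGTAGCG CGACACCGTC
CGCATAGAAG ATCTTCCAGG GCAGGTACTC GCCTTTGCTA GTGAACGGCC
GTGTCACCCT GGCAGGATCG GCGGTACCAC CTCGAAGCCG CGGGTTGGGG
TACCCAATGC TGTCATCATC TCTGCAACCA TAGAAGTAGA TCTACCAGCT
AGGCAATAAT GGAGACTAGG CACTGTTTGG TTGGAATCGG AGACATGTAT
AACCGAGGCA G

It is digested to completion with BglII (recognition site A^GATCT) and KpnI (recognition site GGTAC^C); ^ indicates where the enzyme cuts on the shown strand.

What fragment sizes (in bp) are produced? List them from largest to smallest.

BglII sites (AGATCT) start at positions 59, 188.
BglII cuts after the first base of each site, so after positions 59, 188.
KpnI sites (GGTACC) start at positions 123, 149.
KpnI cuts after base 5 of each site (before the last base), so after positions 127, 153.
Combined cut positions: 59, 127, 153, 188.
Circular molecule, 4 cuts → 4 fragments:
  60–127 → 68 bp
  128–153 → 26 bp
  154–188 → 35 bp
  189–261 then 1–59 → 73 + 59 = 132 bp
Sorted largest to smallest: 132, 68, 35, 26 bp.

132, 68, 35, 26 bp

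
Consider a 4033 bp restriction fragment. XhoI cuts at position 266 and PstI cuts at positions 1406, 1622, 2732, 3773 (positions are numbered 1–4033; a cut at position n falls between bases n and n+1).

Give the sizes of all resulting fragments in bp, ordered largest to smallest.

Combined cut positions (sorted): 266, 1406, 1622, 2732, 3773.
Linear molecule, 5 cuts → 6 fragments:
  266 − 0 = 266 bp
  1406 − 266 = 1140 bp
  1622 − 1406 = 216 bp
  2732 − 1622 = 1110 bp
  3773 − 2732 = 1041 bp
  4033 − 3773 = 260 bp
Sorted largest to smallest: 1140, 1110, 1041, 266, 260, 216 bp.

1140, 1110, 1041, 266, 260, 216 bp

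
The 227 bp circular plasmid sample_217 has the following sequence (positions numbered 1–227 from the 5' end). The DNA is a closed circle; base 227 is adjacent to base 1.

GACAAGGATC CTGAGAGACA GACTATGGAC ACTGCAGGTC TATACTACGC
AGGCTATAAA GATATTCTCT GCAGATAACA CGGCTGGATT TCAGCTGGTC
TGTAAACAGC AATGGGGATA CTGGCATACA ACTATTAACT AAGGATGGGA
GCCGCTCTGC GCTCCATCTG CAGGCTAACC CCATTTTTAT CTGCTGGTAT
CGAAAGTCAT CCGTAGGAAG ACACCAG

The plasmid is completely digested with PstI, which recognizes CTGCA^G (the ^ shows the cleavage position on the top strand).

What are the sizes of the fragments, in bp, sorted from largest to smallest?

PstI sites (CTGCAG) start at positions 32, 69, 168.
PstI cuts after base 5 of each site (before the last base), so after positions 36, 73, 172.
Circular molecule, 3 cuts → 3 fragments:
  37–73 → 37 bp
  74–172 → 99 bp
  173–227 then 1–36 → 55 + 36 = 91 bp
Sorted largest to smallest: 99, 91, 37 bp.

99, 91, 37 bp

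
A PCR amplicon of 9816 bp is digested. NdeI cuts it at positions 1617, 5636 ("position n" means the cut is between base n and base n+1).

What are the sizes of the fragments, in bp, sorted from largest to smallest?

4180, 4019, 1617 bp

Linear molecule, 2 cuts → 3 fragments:
  1617 − 0 = 1617 bp
  5636 − 1617 = 4019 bp
  9816 − 5636 = 4180 bp
Sorted largest to smallest: 4180, 4019, 1617 bp.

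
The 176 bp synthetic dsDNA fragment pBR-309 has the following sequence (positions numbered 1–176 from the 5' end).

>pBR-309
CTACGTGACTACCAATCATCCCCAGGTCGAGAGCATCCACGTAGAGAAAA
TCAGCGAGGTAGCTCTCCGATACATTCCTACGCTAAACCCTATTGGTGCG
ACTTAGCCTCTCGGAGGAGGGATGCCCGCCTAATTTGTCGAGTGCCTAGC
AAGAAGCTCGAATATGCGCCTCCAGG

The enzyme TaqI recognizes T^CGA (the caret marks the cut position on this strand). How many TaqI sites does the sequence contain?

TCGA occurs starting at positions 27, 138, 158.
TaqI cuts at 3 sites.

3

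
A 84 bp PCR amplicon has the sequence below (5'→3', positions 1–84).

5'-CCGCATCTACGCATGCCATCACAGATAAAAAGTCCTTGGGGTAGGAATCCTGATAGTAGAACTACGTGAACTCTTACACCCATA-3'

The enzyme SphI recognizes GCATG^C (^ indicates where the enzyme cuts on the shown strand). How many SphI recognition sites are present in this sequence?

GCATGC occurs starting at position 11.
SphI cuts at 1 site.

1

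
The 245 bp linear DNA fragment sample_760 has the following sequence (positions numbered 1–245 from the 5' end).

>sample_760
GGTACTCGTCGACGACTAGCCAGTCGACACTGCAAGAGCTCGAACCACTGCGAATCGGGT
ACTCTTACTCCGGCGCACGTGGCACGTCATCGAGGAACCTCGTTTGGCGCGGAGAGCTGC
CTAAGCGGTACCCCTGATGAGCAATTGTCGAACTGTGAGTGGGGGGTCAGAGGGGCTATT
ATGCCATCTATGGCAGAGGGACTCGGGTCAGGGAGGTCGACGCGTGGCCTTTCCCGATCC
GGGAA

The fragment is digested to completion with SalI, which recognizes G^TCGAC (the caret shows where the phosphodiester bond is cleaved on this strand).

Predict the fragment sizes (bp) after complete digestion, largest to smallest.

193, 29, 15, 8 bp

SalI sites (GTCGAC) start at positions 8, 23, 216.
SalI cuts after the first base of each site, so after positions 8, 23, 216.
Linear molecule, 3 cuts → 4 fragments:
  1–8 → 8 bp
  9–23 → 15 bp
  24–216 → 193 bp
  217–245 → 29 bp
Sorted largest to smallest: 193, 29, 15, 8 bp.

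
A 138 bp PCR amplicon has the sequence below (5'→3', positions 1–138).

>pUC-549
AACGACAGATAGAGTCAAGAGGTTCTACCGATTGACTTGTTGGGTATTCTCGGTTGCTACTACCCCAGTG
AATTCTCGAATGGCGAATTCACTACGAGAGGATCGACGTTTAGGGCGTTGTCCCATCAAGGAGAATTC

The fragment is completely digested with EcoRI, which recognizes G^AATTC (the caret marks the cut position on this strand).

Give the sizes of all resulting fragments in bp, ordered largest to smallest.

EcoRI sites (GAATTC) start at positions 70, 85, 133.
EcoRI cuts after the first base of each site, so after positions 70, 85, 133.
Linear molecule, 3 cuts → 4 fragments:
  1–70 → 70 bp
  71–85 → 15 bp
  86–133 → 48 bp
  134–138 → 5 bp
Sorted largest to smallest: 70, 48, 15, 5 bp.

70, 48, 15, 5 bp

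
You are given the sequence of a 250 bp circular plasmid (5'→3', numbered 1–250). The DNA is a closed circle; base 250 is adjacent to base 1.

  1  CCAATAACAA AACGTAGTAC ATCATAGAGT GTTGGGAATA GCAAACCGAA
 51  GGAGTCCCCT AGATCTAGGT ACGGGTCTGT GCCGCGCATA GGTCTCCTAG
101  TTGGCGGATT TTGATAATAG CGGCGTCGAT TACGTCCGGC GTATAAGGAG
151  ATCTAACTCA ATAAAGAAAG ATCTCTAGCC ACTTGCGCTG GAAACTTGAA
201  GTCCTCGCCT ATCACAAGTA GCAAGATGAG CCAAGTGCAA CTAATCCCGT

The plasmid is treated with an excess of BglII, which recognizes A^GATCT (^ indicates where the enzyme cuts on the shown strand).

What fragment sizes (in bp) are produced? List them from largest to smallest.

142, 88, 20 bp

BglII sites (AGATCT) start at positions 61, 149, 169.
BglII cuts after the first base of each site, so after positions 61, 149, 169.
Circular molecule, 3 cuts → 3 fragments:
  62–149 → 88 bp
  150–169 → 20 bp
  170–250 then 1–61 → 81 + 61 = 142 bp
Sorted largest to smallest: 142, 88, 20 bp.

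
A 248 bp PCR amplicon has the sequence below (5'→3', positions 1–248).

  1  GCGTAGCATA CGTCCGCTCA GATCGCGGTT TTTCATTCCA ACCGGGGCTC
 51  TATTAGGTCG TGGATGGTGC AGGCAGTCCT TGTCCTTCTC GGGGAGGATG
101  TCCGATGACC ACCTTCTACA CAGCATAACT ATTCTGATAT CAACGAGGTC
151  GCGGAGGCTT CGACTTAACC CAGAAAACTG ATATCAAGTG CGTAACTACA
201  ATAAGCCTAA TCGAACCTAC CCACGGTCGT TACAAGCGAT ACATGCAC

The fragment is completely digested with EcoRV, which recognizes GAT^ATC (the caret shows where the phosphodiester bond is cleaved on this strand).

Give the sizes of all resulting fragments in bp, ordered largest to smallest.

138, 66, 44 bp

EcoRV sites (GATATC) start at positions 136, 180.
EcoRV cuts after base 3 of each site, so after positions 138, 182.
Linear molecule, 2 cuts → 3 fragments:
  1–138 → 138 bp
  139–182 → 44 bp
  183–248 → 66 bp
Sorted largest to smallest: 138, 66, 44 bp.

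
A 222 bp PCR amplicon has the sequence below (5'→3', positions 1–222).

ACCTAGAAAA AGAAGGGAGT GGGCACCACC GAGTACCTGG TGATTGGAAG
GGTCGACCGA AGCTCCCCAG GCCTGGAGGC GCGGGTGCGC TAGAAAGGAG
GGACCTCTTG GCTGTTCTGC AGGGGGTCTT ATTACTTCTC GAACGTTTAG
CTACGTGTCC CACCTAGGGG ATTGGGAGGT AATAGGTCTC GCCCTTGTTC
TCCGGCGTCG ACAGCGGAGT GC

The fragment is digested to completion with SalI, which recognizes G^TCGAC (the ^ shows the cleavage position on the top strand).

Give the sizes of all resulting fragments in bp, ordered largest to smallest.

155, 52, 15 bp

SalI sites (GTCGAC) start at positions 52, 207.
SalI cuts after the first base of each site, so after positions 52, 207.
Linear molecule, 2 cuts → 3 fragments:
  1–52 → 52 bp
  53–207 → 155 bp
  208–222 → 15 bp
Sorted largest to smallest: 155, 52, 15 bp.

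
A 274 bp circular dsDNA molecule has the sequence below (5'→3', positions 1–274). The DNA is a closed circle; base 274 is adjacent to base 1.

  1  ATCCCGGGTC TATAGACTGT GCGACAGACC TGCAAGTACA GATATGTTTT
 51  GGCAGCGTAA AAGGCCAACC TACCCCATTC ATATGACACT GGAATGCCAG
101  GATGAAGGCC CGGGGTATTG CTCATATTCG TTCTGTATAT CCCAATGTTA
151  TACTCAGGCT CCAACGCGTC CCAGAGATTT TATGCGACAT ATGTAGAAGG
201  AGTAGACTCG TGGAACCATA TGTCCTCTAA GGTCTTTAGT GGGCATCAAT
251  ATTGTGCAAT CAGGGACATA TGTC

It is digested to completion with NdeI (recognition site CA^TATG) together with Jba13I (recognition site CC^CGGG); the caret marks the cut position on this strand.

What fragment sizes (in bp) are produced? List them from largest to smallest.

NdeI sites (CATATG) start at positions 80, 188, 217, 267.
NdeI cuts after base 2 of each site, so after positions 81, 189, 218, 268.
Jba13I sites (CCCGGG) start at positions 3, 109.
Jba13I cuts after base 2 of each site, so after positions 4, 110.
Combined cut positions: 4, 81, 110, 189, 218, 268.
Circular molecule, 6 cuts → 6 fragments:
  5–81 → 77 bp
  82–110 → 29 bp
  111–189 → 79 bp
  190–218 → 29 bp
  219–268 → 50 bp
  269–274 then 1–4 → 6 + 4 = 10 bp
Sorted largest to smallest: 79, 77, 50, 29, 29, 10 bp.

79, 77, 50, 29, 29, 10 bp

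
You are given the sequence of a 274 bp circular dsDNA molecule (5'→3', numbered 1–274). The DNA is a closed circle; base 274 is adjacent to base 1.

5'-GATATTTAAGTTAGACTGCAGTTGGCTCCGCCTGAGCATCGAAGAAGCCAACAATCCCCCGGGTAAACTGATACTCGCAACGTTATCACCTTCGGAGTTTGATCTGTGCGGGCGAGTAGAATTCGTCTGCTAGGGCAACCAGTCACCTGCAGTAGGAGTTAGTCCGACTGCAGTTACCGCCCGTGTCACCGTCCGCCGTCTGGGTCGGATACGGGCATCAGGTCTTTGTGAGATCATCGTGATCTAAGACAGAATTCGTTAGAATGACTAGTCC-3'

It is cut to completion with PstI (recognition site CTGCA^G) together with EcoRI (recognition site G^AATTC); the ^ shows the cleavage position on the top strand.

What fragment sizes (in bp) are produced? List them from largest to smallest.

99, 80, 42, 32, 21 bp

PstI sites (CTGCAG) start at positions 16, 147, 168.
PstI cuts after base 5 of each site (before the last base), so after positions 20, 151, 172.
EcoRI sites (GAATTC) start at positions 119, 252.
EcoRI cuts after the first base of each site, so after positions 119, 252.
Combined cut positions: 20, 119, 151, 172, 252.
Circular molecule, 5 cuts → 5 fragments:
  21–119 → 99 bp
  120–151 → 32 bp
  152–172 → 21 bp
  173–252 → 80 bp
  253–274 then 1–20 → 22 + 20 = 42 bp
Sorted largest to smallest: 99, 80, 42, 32, 21 bp.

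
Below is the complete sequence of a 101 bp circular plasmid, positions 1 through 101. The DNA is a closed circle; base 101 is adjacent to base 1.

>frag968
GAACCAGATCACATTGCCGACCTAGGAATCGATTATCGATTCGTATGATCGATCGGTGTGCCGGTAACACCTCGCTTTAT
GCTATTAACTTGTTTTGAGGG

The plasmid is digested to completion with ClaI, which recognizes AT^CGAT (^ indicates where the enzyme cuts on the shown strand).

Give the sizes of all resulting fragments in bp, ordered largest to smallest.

ClaI sites (ATCGAT) start at positions 28, 35, 48.
ClaI cuts after base 2 of each site, so after positions 29, 36, 49.
Circular molecule, 3 cuts → 3 fragments:
  30–36 → 7 bp
  37–49 → 13 bp
  50–101 then 1–29 → 52 + 29 = 81 bp
Sorted largest to smallest: 81, 13, 7 bp.

81, 13, 7 bp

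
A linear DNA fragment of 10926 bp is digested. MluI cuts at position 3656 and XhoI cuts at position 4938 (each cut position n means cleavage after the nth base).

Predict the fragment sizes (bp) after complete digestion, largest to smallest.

Combined cut positions (sorted): 3656, 4938.
Linear molecule, 2 cuts → 3 fragments:
  3656 − 0 = 3656 bp
  4938 − 3656 = 1282 bp
  10926 − 4938 = 5988 bp
Sorted largest to smallest: 5988, 3656, 1282 bp.

5988, 3656, 1282 bp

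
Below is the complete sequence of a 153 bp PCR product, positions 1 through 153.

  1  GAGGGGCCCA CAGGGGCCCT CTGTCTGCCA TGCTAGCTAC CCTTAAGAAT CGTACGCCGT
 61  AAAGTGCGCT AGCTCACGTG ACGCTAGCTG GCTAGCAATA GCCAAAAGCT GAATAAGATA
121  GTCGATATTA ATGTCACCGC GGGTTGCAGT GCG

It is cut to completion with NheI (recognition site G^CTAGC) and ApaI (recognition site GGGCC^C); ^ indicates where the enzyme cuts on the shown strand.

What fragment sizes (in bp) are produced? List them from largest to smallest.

62, 36, 15, 14, 10, 8, 8 bp

NheI sites (GCTAGC) start at positions 32, 68, 83, 91.
NheI cuts after the first base of each site, so after positions 32, 68, 83, 91.
ApaI sites (GGGCCC) start at positions 4, 14.
ApaI cuts after base 5 of each site (before the last base), so after positions 8, 18.
Combined cut positions: 8, 18, 32, 68, 83, 91.
Linear molecule, 6 cuts → 7 fragments:
  1–8 → 8 bp
  9–18 → 10 bp
  19–32 → 14 bp
  33–68 → 36 bp
  69–83 → 15 bp
  84–91 → 8 bp
  92–153 → 62 bp
Sorted largest to smallest: 62, 36, 15, 14, 10, 8, 8 bp.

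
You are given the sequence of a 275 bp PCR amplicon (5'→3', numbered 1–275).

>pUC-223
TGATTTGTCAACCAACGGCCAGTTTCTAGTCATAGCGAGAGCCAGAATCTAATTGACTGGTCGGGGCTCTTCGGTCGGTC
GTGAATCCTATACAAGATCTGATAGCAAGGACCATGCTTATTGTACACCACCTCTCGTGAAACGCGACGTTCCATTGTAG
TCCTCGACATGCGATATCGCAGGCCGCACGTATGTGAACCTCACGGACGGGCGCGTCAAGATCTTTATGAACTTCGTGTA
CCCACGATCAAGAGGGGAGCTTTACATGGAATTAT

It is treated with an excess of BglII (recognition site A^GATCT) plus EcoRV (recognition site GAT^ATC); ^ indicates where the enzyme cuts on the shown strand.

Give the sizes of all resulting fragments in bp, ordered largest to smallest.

95, 80, 56, 44 bp

BglII sites (AGATCT) start at positions 95, 219.
BglII cuts after the first base of each site, so after positions 95, 219.
The EcoRV site (GATATC) starts at position 173.
EcoRV cuts after base 3 of each site, so after position 175.
Combined cut positions: 95, 175, 219.
Linear molecule, 3 cuts → 4 fragments:
  1–95 → 95 bp
  96–175 → 80 bp
  176–219 → 44 bp
  220–275 → 56 bp
Sorted largest to smallest: 95, 80, 56, 44 bp.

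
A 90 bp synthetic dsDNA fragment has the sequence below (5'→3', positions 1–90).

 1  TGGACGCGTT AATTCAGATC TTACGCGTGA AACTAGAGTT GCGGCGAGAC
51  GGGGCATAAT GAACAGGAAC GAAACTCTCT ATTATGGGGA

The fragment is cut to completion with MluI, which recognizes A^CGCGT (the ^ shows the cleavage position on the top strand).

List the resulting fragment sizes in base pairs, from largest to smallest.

67, 19, 4 bp

MluI sites (ACGCGT) start at positions 4, 23.
MluI cuts after the first base of each site, so after positions 4, 23.
Linear molecule, 2 cuts → 3 fragments:
  1–4 → 4 bp
  5–23 → 19 bp
  24–90 → 67 bp
Sorted largest to smallest: 67, 19, 4 bp.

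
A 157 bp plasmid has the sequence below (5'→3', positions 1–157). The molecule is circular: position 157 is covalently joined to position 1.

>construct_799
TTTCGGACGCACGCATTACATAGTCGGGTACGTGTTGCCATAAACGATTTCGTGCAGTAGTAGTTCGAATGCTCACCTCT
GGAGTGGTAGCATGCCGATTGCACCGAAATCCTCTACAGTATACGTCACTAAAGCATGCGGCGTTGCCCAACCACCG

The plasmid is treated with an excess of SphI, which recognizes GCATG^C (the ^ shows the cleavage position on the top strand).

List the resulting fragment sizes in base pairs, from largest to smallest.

SphI sites (GCATGC) start at positions 90, 134.
SphI cuts after base 5 of each site (before the last base), so after positions 94, 138.
Circular molecule, 2 cuts → 2 fragments:
  95–138 → 44 bp
  139–157 then 1–94 → 19 + 94 = 113 bp
Sorted largest to smallest: 113, 44 bp.

113, 44 bp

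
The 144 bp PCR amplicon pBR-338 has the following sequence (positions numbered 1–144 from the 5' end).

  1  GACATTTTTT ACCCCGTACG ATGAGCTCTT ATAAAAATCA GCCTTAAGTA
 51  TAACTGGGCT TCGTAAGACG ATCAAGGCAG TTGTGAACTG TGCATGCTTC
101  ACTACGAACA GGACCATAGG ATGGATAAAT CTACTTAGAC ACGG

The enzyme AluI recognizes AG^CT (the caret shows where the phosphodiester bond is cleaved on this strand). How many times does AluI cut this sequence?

1

AGCT occurs starting at position 24.
AluI cuts at 1 site.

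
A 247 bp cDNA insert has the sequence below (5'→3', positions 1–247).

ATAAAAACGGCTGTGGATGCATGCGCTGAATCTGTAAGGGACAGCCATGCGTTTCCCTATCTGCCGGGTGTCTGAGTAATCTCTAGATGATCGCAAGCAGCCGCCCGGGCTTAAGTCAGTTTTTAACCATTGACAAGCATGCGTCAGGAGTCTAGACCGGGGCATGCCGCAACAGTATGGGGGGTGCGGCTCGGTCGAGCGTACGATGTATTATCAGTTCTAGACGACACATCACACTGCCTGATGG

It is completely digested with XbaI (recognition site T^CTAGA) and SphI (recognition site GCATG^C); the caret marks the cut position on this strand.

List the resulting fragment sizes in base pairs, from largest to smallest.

59, 59, 53, 28, 23, 15, 10 bp

XbaI sites (TCTAGA) start at positions 82, 151, 219.
XbaI cuts after the first base of each site, so after positions 82, 151, 219.
SphI sites (GCATGC) start at positions 19, 137, 162.
SphI cuts after base 5 of each site (before the last base), so after positions 23, 141, 166.
Combined cut positions: 23, 82, 141, 151, 166, 219.
Linear molecule, 6 cuts → 7 fragments:
  1–23 → 23 bp
  24–82 → 59 bp
  83–141 → 59 bp
  142–151 → 10 bp
  152–166 → 15 bp
  167–219 → 53 bp
  220–247 → 28 bp
Sorted largest to smallest: 59, 59, 53, 28, 23, 15, 10 bp.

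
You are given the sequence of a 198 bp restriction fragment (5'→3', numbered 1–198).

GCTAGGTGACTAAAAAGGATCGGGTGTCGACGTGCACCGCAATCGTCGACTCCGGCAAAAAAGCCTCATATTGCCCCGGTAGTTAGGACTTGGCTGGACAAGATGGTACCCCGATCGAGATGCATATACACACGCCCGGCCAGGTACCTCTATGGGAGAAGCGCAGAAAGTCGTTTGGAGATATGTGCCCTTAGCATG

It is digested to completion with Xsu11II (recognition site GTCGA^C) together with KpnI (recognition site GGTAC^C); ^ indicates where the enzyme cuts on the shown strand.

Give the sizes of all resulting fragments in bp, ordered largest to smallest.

Xsu11II sites (GTCGAC) start at positions 26, 45.
Xsu11II cuts after base 5 of each site (before the last base), so after positions 30, 49.
KpnI sites (GGTACC) start at positions 105, 143.
KpnI cuts after base 5 of each site (before the last base), so after positions 109, 147.
Combined cut positions: 30, 49, 109, 147.
Linear molecule, 4 cuts → 5 fragments:
  1–30 → 30 bp
  31–49 → 19 bp
  50–109 → 60 bp
  110–147 → 38 bp
  148–198 → 51 bp
Sorted largest to smallest: 60, 51, 38, 30, 19 bp.

60, 51, 38, 30, 19 bp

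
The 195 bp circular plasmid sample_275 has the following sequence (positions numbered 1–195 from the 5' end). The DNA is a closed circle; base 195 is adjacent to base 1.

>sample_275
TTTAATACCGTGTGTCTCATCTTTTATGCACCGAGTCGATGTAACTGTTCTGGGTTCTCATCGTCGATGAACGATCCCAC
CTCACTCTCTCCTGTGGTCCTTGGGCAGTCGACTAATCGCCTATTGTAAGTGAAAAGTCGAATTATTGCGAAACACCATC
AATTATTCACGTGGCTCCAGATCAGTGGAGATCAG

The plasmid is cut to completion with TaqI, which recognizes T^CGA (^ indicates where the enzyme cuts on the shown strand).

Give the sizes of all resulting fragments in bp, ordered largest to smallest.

TaqI sites (TCGA) start at positions 36, 64, 109, 138.
TaqI cuts after the first base of each site, so after positions 36, 64, 109, 138.
Circular molecule, 4 cuts → 4 fragments:
  37–64 → 28 bp
  65–109 → 45 bp
  110–138 → 29 bp
  139–195 then 1–36 → 57 + 36 = 93 bp
Sorted largest to smallest: 93, 45, 29, 28 bp.

93, 45, 29, 28 bp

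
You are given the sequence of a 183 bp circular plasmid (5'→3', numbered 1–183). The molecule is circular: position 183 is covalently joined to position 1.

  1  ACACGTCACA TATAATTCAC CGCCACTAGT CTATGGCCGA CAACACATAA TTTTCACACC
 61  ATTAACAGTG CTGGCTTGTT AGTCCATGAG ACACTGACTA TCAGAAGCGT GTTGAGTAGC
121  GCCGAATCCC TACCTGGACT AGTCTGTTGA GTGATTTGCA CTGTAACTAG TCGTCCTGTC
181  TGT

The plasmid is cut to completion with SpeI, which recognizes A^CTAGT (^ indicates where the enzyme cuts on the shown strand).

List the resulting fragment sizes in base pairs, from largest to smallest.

SpeI sites (ACTAGT) start at positions 25, 138, 166.
SpeI cuts after the first base of each site, so after positions 25, 138, 166.
Circular molecule, 3 cuts → 3 fragments:
  26–138 → 113 bp
  139–166 → 28 bp
  167–183 then 1–25 → 17 + 25 = 42 bp
Sorted largest to smallest: 113, 42, 28 bp.

113, 42, 28 bp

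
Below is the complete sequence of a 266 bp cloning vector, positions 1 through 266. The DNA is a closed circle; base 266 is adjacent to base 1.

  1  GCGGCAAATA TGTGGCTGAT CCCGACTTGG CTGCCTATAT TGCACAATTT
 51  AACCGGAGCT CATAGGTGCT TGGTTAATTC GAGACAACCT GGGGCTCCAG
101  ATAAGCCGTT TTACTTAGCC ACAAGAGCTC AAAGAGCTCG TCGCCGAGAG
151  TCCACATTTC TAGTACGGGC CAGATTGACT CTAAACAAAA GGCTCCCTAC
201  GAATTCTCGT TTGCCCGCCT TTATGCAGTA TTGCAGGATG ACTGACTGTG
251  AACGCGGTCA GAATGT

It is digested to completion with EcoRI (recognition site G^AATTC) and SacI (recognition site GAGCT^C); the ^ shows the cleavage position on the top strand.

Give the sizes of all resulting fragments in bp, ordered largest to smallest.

125, 69, 63, 9 bp

The EcoRI site (GAATTC) starts at position 201.
EcoRI cuts after the first base of each site, so after position 201.
SacI sites (GAGCTC) start at positions 56, 125, 134.
SacI cuts after base 5 of each site (before the last base), so after positions 60, 129, 138.
Combined cut positions: 60, 129, 138, 201.
Circular molecule, 4 cuts → 4 fragments:
  61–129 → 69 bp
  130–138 → 9 bp
  139–201 → 63 bp
  202–266 then 1–60 → 65 + 60 = 125 bp
Sorted largest to smallest: 125, 69, 63, 9 bp.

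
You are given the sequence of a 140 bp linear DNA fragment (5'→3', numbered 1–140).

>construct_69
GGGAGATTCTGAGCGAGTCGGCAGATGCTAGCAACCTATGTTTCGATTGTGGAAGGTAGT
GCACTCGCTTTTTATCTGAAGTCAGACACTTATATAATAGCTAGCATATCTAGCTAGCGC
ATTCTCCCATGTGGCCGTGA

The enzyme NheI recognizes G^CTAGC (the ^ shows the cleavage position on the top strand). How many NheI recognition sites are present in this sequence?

3

GCTAGC occurs starting at positions 27, 100, 113.
NheI cuts at 3 sites.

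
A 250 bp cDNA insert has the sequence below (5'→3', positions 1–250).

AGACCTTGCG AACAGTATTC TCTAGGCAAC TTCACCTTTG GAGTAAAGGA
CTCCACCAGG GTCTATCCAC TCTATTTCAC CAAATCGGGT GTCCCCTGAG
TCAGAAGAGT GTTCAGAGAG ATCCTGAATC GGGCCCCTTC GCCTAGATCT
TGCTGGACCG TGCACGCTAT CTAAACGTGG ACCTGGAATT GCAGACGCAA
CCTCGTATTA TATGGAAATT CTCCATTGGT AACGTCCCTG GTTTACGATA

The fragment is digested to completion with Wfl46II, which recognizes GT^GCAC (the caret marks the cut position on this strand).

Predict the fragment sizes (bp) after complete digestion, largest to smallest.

The Wfl46II site (GTGCAC) starts at position 160.
Wfl46II cuts after base 2 of each site, so after position 161.
Linear molecule, 1 cut → 2 fragments:
  1–161 → 161 bp
  162–250 → 89 bp
Sorted largest to smallest: 161, 89 bp.

161, 89 bp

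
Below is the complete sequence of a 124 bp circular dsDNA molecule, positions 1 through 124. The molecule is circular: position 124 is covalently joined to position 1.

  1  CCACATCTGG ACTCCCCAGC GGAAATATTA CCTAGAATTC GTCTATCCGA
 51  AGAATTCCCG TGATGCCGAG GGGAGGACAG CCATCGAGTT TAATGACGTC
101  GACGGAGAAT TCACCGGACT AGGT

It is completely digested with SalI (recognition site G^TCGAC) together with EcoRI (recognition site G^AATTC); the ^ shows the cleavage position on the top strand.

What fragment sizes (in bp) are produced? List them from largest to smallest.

52, 46, 17, 9 bp

The SalI site (GTCGAC) starts at position 98.
SalI cuts after the first base of each site, so after position 98.
EcoRI sites (GAATTC) start at positions 35, 52, 107.
EcoRI cuts after the first base of each site, so after positions 35, 52, 107.
Combined cut positions: 35, 52, 98, 107.
Circular molecule, 4 cuts → 4 fragments:
  36–52 → 17 bp
  53–98 → 46 bp
  99–107 → 9 bp
  108–124 then 1–35 → 17 + 35 = 52 bp
Sorted largest to smallest: 52, 46, 17, 9 bp.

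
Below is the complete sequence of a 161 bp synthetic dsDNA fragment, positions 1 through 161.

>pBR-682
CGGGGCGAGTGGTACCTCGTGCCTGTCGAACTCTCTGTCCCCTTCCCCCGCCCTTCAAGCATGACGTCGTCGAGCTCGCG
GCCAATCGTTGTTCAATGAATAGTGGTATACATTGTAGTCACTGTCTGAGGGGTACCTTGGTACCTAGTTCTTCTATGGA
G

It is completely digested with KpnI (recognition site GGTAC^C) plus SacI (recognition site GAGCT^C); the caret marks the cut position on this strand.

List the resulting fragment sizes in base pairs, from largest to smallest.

61, 60, 17, 15, 8 bp

KpnI sites (GGTACC) start at positions 11, 132, 140.
KpnI cuts after base 5 of each site (before the last base), so after positions 15, 136, 144.
The SacI site (GAGCTC) starts at position 72.
SacI cuts after base 5 of each site (before the last base), so after position 76.
Combined cut positions: 15, 76, 136, 144.
Linear molecule, 4 cuts → 5 fragments:
  1–15 → 15 bp
  16–76 → 61 bp
  77–136 → 60 bp
  137–144 → 8 bp
  145–161 → 17 bp
Sorted largest to smallest: 61, 60, 17, 15, 8 bp.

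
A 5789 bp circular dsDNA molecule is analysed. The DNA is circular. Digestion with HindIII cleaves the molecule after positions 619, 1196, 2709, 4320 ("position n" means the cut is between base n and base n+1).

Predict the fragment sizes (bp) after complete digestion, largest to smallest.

Circular molecule, 4 cuts → 4 fragments:
  1196 − 619 = 577 bp
  2709 − 1196 = 1513 bp
  4320 − 2709 = 1611 bp
  wrap: 5789 − 4320 + 619 = 2088 bp
Sorted largest to smallest: 2088, 1611, 1513, 577 bp.

2088, 1611, 1513, 577 bp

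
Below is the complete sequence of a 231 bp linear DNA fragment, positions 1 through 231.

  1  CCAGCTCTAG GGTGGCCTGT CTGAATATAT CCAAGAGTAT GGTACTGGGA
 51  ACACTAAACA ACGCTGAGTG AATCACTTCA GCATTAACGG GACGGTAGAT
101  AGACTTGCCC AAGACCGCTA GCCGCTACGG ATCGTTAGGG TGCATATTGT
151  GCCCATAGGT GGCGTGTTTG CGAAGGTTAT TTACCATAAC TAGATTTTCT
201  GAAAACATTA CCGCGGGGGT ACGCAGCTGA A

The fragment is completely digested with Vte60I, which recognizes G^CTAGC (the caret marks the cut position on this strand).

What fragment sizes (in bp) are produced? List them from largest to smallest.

The Vte60I site (GCTAGC) starts at position 117.
Vte60I cuts after the first base of each site, so after position 117.
Linear molecule, 1 cut → 2 fragments:
  1–117 → 117 bp
  118–231 → 114 bp
Sorted largest to smallest: 117, 114 bp.

117, 114 bp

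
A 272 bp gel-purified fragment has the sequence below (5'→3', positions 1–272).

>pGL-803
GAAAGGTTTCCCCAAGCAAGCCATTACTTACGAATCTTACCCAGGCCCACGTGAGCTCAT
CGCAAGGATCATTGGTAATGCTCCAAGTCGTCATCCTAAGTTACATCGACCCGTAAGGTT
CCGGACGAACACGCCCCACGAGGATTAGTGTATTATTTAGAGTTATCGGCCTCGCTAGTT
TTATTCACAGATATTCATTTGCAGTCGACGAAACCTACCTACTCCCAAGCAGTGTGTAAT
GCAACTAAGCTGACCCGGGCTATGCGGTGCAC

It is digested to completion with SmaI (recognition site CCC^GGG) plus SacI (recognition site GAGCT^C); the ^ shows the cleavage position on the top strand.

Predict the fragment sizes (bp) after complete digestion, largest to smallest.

199, 57, 16 bp

The SmaI site (CCCGGG) starts at position 254.
SmaI cuts after base 3 of each site, so after position 256.
The SacI site (GAGCTC) starts at position 53.
SacI cuts after base 5 of each site (before the last base), so after position 57.
Combined cut positions: 57, 256.
Linear molecule, 2 cuts → 3 fragments:
  1–57 → 57 bp
  58–256 → 199 bp
  257–272 → 16 bp
Sorted largest to smallest: 199, 57, 16 bp.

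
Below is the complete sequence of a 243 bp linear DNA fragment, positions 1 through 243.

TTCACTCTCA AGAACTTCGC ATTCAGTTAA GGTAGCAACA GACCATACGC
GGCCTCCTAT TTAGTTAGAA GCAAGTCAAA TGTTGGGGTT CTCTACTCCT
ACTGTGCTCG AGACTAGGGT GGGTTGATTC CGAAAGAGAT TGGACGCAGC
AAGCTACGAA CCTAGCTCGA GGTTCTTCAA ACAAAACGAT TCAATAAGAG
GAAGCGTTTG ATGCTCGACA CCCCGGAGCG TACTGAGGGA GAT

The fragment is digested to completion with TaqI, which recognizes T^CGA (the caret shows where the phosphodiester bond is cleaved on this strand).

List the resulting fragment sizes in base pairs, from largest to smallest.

108, 59, 48, 28 bp

TaqI sites (TCGA) start at positions 108, 167, 215.
TaqI cuts after the first base of each site, so after positions 108, 167, 215.
Linear molecule, 3 cuts → 4 fragments:
  1–108 → 108 bp
  109–167 → 59 bp
  168–215 → 48 bp
  216–243 → 28 bp
Sorted largest to smallest: 108, 59, 48, 28 bp.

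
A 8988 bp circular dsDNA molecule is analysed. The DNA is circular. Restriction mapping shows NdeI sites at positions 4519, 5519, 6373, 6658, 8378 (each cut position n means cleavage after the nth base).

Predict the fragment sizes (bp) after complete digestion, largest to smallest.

Circular molecule, 5 cuts → 5 fragments:
  5519 − 4519 = 1000 bp
  6373 − 5519 = 854 bp
  6658 − 6373 = 285 bp
  8378 − 6658 = 1720 bp
  wrap: 8988 − 8378 + 4519 = 5129 bp
Sorted largest to smallest: 5129, 1720, 1000, 854, 285 bp.

5129, 1720, 1000, 854, 285 bp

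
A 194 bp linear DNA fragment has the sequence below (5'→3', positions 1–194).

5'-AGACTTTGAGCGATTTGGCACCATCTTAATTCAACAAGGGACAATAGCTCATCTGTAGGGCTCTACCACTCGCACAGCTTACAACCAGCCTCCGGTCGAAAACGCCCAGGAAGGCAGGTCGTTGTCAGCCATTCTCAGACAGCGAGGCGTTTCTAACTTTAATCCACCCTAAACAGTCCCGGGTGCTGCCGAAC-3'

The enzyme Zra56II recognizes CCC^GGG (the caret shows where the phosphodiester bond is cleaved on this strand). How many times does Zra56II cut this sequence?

1

CCCGGG occurs starting at position 178.
Zra56II cuts at 1 site.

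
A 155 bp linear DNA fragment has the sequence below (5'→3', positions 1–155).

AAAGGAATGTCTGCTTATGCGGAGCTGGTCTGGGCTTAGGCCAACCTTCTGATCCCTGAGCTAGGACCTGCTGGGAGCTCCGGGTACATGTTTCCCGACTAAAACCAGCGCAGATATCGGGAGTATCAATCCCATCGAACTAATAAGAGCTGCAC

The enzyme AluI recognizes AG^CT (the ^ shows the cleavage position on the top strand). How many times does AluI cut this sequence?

4

AGCT occurs starting at positions 23, 59, 76, 148.
AluI cuts at 4 sites.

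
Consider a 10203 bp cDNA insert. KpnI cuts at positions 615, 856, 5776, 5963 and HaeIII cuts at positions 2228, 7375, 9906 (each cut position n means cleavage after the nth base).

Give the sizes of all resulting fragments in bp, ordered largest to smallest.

Combined cut positions (sorted): 615, 856, 2228, 5776, 5963, 7375, 9906.
Linear molecule, 7 cuts → 8 fragments:
  615 − 0 = 615 bp
  856 − 615 = 241 bp
  2228 − 856 = 1372 bp
  5776 − 2228 = 3548 bp
  5963 − 5776 = 187 bp
  7375 − 5963 = 1412 bp
  9906 − 7375 = 2531 bp
  10203 − 9906 = 297 bp
Sorted largest to smallest: 3548, 2531, 1412, 1372, 615, 297, 241, 187 bp.

3548, 2531, 1412, 1372, 615, 297, 241, 187 bp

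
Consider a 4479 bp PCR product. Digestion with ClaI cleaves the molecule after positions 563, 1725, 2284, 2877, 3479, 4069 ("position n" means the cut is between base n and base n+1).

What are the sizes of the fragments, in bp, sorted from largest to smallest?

Linear molecule, 6 cuts → 7 fragments:
  563 − 0 = 563 bp
  1725 − 563 = 1162 bp
  2284 − 1725 = 559 bp
  2877 − 2284 = 593 bp
  3479 − 2877 = 602 bp
  4069 − 3479 = 590 bp
  4479 − 4069 = 410 bp
Sorted largest to smallest: 1162, 602, 593, 590, 563, 559, 410 bp.

1162, 602, 593, 590, 563, 559, 410 bp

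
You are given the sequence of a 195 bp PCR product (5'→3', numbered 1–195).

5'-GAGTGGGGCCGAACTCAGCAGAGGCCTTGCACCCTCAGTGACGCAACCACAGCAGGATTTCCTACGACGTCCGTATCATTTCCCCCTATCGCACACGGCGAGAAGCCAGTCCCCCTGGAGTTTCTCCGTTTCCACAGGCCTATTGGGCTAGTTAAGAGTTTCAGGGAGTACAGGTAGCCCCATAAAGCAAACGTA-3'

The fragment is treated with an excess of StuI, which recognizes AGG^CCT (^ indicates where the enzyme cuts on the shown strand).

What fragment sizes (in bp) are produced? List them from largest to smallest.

StuI sites (AGGCCT) start at positions 22, 136.
StuI cuts after base 3 of each site, so after positions 24, 138.
Linear molecule, 2 cuts → 3 fragments:
  1–24 → 24 bp
  25–138 → 114 bp
  139–195 → 57 bp
Sorted largest to smallest: 114, 57, 24 bp.

114, 57, 24 bp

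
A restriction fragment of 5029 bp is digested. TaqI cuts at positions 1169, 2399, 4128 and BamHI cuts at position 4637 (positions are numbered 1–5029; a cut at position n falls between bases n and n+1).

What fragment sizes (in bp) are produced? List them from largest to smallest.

1729, 1230, 1169, 509, 392 bp

Combined cut positions (sorted): 1169, 2399, 4128, 4637.
Linear molecule, 4 cuts → 5 fragments:
  1169 − 0 = 1169 bp
  2399 − 1169 = 1230 bp
  4128 − 2399 = 1729 bp
  4637 − 4128 = 509 bp
  5029 − 4637 = 392 bp
Sorted largest to smallest: 1729, 1230, 1169, 509, 392 bp.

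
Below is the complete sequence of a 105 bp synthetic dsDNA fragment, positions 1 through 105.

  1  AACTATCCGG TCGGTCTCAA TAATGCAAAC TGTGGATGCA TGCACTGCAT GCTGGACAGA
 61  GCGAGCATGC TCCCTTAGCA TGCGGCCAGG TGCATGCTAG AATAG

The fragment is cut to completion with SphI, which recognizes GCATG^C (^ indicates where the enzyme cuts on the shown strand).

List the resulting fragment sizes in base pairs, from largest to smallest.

42, 18, 14, 13, 9, 9 bp

SphI sites (GCATGC) start at positions 38, 47, 65, 78, 92.
SphI cuts after base 5 of each site (before the last base), so after positions 42, 51, 69, 82, 96.
Linear molecule, 5 cuts → 6 fragments:
  1–42 → 42 bp
  43–51 → 9 bp
  52–69 → 18 bp
  70–82 → 13 bp
  83–96 → 14 bp
  97–105 → 9 bp
Sorted largest to smallest: 42, 18, 14, 13, 9, 9 bp.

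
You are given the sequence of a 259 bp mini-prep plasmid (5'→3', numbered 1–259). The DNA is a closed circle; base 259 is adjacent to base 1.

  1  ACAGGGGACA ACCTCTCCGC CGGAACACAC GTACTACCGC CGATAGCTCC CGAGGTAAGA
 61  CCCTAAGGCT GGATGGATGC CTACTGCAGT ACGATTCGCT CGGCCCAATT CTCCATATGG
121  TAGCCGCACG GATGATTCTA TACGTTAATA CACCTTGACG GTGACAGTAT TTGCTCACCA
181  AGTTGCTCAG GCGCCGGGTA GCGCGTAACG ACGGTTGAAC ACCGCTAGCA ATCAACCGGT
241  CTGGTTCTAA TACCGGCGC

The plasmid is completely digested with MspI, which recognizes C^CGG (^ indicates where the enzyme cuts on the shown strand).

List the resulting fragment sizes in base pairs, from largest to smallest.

MspI sites (CCGG) start at positions 20, 194, 236, 253.
MspI cuts after the first base of each site, so after positions 20, 194, 236, 253.
Circular molecule, 4 cuts → 4 fragments:
  21–194 → 174 bp
  195–236 → 42 bp
  237–253 → 17 bp
  254–259 then 1–20 → 6 + 20 = 26 bp
Sorted largest to smallest: 174, 42, 26, 17 bp.

174, 42, 26, 17 bp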